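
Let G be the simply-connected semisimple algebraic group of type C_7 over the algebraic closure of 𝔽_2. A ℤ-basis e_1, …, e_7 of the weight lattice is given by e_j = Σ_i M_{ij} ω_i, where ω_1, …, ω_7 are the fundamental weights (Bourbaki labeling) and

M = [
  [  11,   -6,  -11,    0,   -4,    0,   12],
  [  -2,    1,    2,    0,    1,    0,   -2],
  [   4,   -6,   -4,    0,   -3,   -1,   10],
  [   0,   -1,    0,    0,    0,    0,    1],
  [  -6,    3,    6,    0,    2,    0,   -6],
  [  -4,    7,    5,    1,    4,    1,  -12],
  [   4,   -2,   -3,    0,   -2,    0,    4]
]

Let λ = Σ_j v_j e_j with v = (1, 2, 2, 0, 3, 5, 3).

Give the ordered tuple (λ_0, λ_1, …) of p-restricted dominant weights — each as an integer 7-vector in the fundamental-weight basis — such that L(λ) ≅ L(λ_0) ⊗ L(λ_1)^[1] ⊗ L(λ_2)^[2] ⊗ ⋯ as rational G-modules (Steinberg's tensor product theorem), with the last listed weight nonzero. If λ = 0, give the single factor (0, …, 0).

((1, 1, 0, 1, 0, 1, 0),)

In the fundamental-weight basis, λ has coordinates c = M·v (v = (1, 2, 2, 0, 3, 5, 3)):
  c_1 = 11*1 + -6*2 + -11*2 + 0*0 + -4*3 + 0*5 + 12*3 = 1
  c_2 = -2*1 + 1*2 + 2*2 + 0*0 + 1*3 + 0*5 + -2*3 = 1
  c_3 = 4*1 + -6*2 + -4*2 + 0*0 + -3*3 + -1*5 + 10*3 = 0
  c_4 = 0*1 + -1*2 + 0*2 + 0*0 + 0*3 + 0*5 + 1*3 = 1
  c_5 = -6*1 + 3*2 + 6*2 + 0*0 + 2*3 + 0*5 + -6*3 = 0
  c_6 = -4*1 + 7*2 + 5*2 + 1*0 + 4*3 + 1*5 + -12*3 = 1
  c_7 = 4*1 + -2*2 + -3*2 + 0*0 + -2*3 + 0*5 + 4*3 = 0
Writing each c_i in base p = 2:
  c_1 = 1 = 1·2^0
  c_2 = 1 = 1·2^0
  c_3 = 0
  c_4 = 1 = 1·2^0
  c_5 = 0
  c_6 = 1 = 1·2^0
  c_7 = 0
p-restricted factor λ_0 = (1, 1, 0, 1, 0, 1, 0)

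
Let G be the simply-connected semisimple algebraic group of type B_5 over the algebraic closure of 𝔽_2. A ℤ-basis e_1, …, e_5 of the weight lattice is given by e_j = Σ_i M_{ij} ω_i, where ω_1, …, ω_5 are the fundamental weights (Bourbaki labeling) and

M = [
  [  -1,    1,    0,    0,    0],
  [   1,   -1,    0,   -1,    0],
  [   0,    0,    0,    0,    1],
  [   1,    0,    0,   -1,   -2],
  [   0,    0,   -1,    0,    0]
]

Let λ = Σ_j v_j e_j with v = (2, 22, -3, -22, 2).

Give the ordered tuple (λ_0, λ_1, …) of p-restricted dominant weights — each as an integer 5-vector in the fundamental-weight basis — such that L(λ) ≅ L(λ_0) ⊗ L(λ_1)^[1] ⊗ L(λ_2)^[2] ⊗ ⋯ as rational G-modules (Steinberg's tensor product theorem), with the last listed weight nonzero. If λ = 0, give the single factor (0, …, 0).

((0, 0, 0, 0, 1), (0, 1, 1, 0, 1), (1, 0, 0, 1, 0), (0, 0, 0, 0, 0), (1, 0, 0, 1, 0))

In the fundamental-weight basis, λ has coordinates c = M·v (v = (2, 22, -3, -22, 2)):
  c_1 = -1*2 + 1*22 + 0*-3 + 0*-22 + 0*2 = 20
  c_2 = 1*2 + -1*22 + 0*-3 + -1*-22 + 0*2 = 2
  c_3 = 0*2 + 0*22 + 0*-3 + 0*-22 + 1*2 = 2
  c_4 = 1*2 + 0*22 + 0*-3 + -1*-22 + -2*2 = 20
  c_5 = 0*2 + 0*22 + -1*-3 + 0*-22 + 0*2 = 3
Writing each c_i in base p = 2:
  c_1 = 20 = 0·2^0 + 0·2^1 + 1·2^2 + 0·2^3 + 1·2^4
  c_2 = 2 = 0·2^0 + 1·2^1
  c_3 = 2 = 0·2^0 + 1·2^1
  c_4 = 20 = 0·2^0 + 0·2^1 + 1·2^2 + 0·2^3 + 1·2^4
  c_5 = 3 = 1·2^0 + 1·2^1
p-restricted factor λ_0 = (0, 0, 0, 0, 1)
p-restricted factor λ_1 = (0, 1, 1, 0, 1)
p-restricted factor λ_2 = (1, 0, 0, 1, 0)
p-restricted factor λ_3 = (0, 0, 0, 0, 0)
p-restricted factor λ_4 = (1, 0, 0, 1, 0)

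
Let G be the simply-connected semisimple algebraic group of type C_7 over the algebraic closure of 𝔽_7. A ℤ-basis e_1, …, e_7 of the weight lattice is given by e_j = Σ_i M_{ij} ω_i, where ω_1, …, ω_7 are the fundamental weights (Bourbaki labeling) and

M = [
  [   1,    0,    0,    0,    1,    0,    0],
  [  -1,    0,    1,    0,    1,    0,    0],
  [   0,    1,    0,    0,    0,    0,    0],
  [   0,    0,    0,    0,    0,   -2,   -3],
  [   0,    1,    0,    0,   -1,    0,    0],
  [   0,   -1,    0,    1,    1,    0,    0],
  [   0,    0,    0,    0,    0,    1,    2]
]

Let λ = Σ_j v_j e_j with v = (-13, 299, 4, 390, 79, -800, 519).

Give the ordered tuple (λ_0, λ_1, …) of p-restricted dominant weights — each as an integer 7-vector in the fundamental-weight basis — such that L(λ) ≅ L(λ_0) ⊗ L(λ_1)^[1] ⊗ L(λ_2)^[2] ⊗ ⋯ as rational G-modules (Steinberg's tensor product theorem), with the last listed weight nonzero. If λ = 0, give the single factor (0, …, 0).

((3, 5, 5, 1, 3, 2, 0), (2, 6, 0, 6, 3, 3, 6), (1, 1, 6, 0, 4, 3, 4))

ω-coordinates c = M·v, v = (-13, 299, 4, 390, 79, -800, 519):
  c_1 = 1*-13 + 0*299 + 0*4 + 0*390 + 1*79 + 0*-800 + 0*519 = 66
  c_2 = -1*-13 + 0*299 + 1*4 + 0*390 + 1*79 + 0*-800 + 0*519 = 96
  c_3 = 0*-13 + 1*299 + 0*4 + 0*390 + 0*79 + 0*-800 + 0*519 = 299
  c_4 = 0*-13 + 0*299 + 0*4 + 0*390 + 0*79 + -2*-800 + -3*519 = 43
  c_5 = 0*-13 + 1*299 + 0*4 + 0*390 + -1*79 + 0*-800 + 0*519 = 220
  c_6 = 0*-13 + -1*299 + 0*4 + 1*390 + 1*79 + 0*-800 + 0*519 = 170
  c_7 = 0*-13 + 0*299 + 0*4 + 0*390 + 0*79 + 1*-800 + 2*519 = 238
p = 7; digits c_i = Σ_j d_{ij}·7^j, 0 ≤ d_{ij} < 7:
  c_1 = 66 = 3·7^0 + 2·7^1 + 1·7^2
  c_2 = 96 = 5·7^0 + 6·7^1 + 1·7^2
  c_3 = 299 = 5·7^0 + 0·7^1 + 6·7^2
  c_4 = 43 = 1·7^0 + 6·7^1
  c_5 = 220 = 3·7^0 + 3·7^1 + 4·7^2
  c_6 = 170 = 2·7^0 + 3·7^1 + 3·7^2
  c_7 = 238 = 0·7^0 + 6·7^1 + 4·7^2
λ_0 = (3, 5, 5, 1, 3, 2, 0)
λ_1 = (2, 6, 0, 6, 3, 3, 6)
λ_2 = (1, 1, 6, 0, 4, 3, 4)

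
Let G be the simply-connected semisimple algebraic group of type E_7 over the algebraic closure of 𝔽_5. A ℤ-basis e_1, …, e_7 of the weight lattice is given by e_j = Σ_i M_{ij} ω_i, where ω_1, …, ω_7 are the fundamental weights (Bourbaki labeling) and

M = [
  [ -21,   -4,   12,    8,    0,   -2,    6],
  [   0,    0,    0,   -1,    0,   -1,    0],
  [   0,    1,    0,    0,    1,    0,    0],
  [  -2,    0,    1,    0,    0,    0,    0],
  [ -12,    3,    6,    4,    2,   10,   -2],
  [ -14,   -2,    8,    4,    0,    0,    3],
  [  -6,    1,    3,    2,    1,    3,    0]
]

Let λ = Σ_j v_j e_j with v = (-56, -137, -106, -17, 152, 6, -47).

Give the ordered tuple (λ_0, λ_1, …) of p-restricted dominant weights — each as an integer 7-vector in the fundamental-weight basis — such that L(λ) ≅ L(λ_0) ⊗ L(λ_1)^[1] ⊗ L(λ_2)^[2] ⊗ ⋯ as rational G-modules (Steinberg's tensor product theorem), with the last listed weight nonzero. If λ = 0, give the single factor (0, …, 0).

((2, 1, 0, 1, 0, 1, 2), (4, 2, 3, 1, 3, 0, 3))

Change of basis e → ω: c = M·v where v = (-56, -137, -106, -17, 152, 6, -47):
  c_1 = (-21)·(-56) + (-4)·(-137) + (12)·(-106) + (8)·(-17) + 0·152 + (-2)·(6) + (6)·(-47) = 22
  c_2 = (0)·(-56) + (0)·(-137) + (0)·(-106) + (-1)·(-17) + 0·152 + (-1)·(6) + (0)·(-47) = 11
  c_3 = (0)·(-56) + (1)·(-137) + (0)·(-106) + (0)·(-17) + 1·152 + 0·6 + (0)·(-47) = 15
  c_4 = (-2)·(-56) + (0)·(-137) + (1)·(-106) + (0)·(-17) + 0·152 + 0·6 + (0)·(-47) = 6
  c_5 = (-12)·(-56) + (3)·(-137) + (6)·(-106) + (4)·(-17) + 2·152 + 10·6 + (-2)·(-47) = 15
  c_6 = (-14)·(-56) + (-2)·(-137) + (8)·(-106) + (4)·(-17) + 0·152 + 0·6 + (3)·(-47) = 1
  c_7 = (-6)·(-56) + (1)·(-137) + (3)·(-106) + (2)·(-17) + 1·152 + 3·6 + (0)·(-47) = 17
Base-5 expansion of each c_i:
  c_1 = 22 = 2·5^0 + 4·5^1
  c_2 = 11 = 1·5^0 + 2·5^1
  c_3 = 15 = 0·5^0 + 3·5^1
  c_4 = 6 = 1·5^0 + 1·5^1
  c_5 = 15 = 0·5^0 + 3·5^1
  c_6 = 1 = 1·5^0
  c_7 = 17 = 2·5^0 + 3·5^1
Factor λ_0 = (2, 1, 0, 1, 0, 1, 2)
Factor λ_1 = (4, 2, 3, 1, 3, 0, 3)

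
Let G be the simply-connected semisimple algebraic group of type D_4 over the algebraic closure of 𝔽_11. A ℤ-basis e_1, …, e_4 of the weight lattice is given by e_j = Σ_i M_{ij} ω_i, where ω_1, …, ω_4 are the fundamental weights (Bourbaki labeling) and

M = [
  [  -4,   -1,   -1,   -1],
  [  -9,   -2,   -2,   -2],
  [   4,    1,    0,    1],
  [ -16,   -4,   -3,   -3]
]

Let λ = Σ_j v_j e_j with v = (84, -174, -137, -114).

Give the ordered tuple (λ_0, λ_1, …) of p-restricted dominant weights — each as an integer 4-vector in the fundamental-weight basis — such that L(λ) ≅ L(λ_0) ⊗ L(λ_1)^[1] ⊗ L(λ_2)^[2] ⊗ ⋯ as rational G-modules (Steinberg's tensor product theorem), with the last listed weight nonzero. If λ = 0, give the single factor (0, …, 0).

((1, 6, 4, 6), (8, 8, 4, 9))

In the fundamental-weight basis, λ has coordinates c = M·v (v = (84, -174, -137, -114)):
  c_1 = (-4)·(84) + (-1)·(-174) + (-1)·(-137) + (-1)·(-114) = 89
  c_2 = (-9)·(84) + (-2)·(-174) + (-2)·(-137) + (-2)·(-114) = 94
  c_3 = (4)·(84) + (1)·(-174) + (0)·(-137) + (1)·(-114) = 48
  c_4 = (-16)·(84) + (-4)·(-174) + (-3)·(-137) + (-3)·(-114) = 105
Base-11 expansion of each c_i:
  c_1 = 89 = 1·11^0 + 8·11^1
  c_2 = 94 = 6·11^0 + 8·11^1
  c_3 = 48 = 4·11^0 + 4·11^1
  c_4 = 105 = 6·11^0 + 9·11^1
p-restricted factor λ_0 = (1, 6, 4, 6)
p-restricted factor λ_1 = (8, 8, 4, 9)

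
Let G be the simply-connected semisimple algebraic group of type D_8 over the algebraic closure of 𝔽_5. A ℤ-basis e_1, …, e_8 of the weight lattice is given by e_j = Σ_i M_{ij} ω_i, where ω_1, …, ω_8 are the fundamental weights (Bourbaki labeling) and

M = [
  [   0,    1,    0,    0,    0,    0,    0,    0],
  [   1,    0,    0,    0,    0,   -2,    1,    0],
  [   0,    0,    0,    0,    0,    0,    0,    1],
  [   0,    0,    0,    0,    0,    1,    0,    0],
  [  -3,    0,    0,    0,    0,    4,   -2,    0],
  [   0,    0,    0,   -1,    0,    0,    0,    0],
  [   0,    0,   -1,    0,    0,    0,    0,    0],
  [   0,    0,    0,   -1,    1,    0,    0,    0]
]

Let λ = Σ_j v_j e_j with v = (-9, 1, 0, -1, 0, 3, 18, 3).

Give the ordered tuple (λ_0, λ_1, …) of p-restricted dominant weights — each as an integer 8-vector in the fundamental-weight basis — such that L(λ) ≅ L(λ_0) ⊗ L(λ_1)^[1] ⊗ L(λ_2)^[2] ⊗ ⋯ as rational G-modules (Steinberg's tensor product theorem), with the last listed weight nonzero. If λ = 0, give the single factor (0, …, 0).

ω-coordinates c = M·v, v = (-9, 1, 0, -1, 0, 3, 18, 3):
  c_1 = (0)·(-9) + (1)·(1) + (0)·(0) + (0)·(-1) + (0)·(0) + (0)·(3) + (0)·(18) + (0)·(3) = 1
  c_2 = (1)·(-9) + (0)·(1) + (0)·(0) + (0)·(-1) + (0)·(0) + (-2)·(3) + (1)·(18) + (0)·(3) = 3
  c_3 = (0)·(-9) + (0)·(1) + (0)·(0) + (0)·(-1) + (0)·(0) + (0)·(3) + (0)·(18) + (1)·(3) = 3
  c_4 = (0)·(-9) + (0)·(1) + (0)·(0) + (0)·(-1) + (0)·(0) + (1)·(3) + (0)·(18) + (0)·(3) = 3
  c_5 = (-3)·(-9) + (0)·(1) + (0)·(0) + (0)·(-1) + (0)·(0) + (4)·(3) + (-2)·(18) + (0)·(3) = 3
  c_6 = (0)·(-9) + (0)·(1) + (0)·(0) + (-1)·(-1) + (0)·(0) + (0)·(3) + (0)·(18) + (0)·(3) = 1
  c_7 = (0)·(-9) + (0)·(1) + (-1)·(0) + (0)·(-1) + (0)·(0) + (0)·(3) + (0)·(18) + (0)·(3) = 0
  c_8 = (0)·(-9) + (0)·(1) + (0)·(0) + (-1)·(-1) + (1)·(0) + (0)·(3) + (0)·(18) + (0)·(3) = 1
Base-5 expansion of each c_i:
  c_1 = 1 = 1·5^0
  c_2 = 3 = 3·5^0
  c_3 = 3 = 3·5^0
  c_4 = 3 = 3·5^0
  c_5 = 3 = 3·5^0
  c_6 = 1 = 1·5^0
  c_7 = 0
  c_8 = 1 = 1·5^0
Factor λ_0 = (1, 3, 3, 3, 3, 1, 0, 1)

((1, 3, 3, 3, 3, 1, 0, 1),)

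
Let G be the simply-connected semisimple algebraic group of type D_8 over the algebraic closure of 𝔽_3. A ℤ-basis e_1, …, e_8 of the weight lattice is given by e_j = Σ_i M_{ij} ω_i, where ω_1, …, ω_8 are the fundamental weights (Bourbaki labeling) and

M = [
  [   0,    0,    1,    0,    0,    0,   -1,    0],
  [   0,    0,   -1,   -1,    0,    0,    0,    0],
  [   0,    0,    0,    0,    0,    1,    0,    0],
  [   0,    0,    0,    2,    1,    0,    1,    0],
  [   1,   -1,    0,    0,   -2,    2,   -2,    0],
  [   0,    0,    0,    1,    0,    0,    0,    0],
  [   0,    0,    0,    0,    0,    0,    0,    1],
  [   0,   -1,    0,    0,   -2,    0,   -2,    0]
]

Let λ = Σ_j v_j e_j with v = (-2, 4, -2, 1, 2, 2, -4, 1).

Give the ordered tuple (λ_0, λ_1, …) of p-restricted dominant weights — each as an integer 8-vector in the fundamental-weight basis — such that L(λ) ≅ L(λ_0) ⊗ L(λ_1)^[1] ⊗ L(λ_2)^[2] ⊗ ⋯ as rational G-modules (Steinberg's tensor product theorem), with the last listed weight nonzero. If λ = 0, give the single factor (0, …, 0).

((2, 1, 2, 0, 2, 1, 1, 0),)

In the fundamental-weight basis, λ has coordinates c = M·v (v = (-2, 4, -2, 1, 2, 2, -4, 1)):
  c_1 = (0)·(-2) + (0)·(4) + (1)·(-2) + (0)·(1) + (0)·(2) + (0)·(2) + (-1)·(-4) + (0)·(1) = 2
  c_2 = (0)·(-2) + (0)·(4) + (-1)·(-2) + (-1)·(1) + (0)·(2) + (0)·(2) + (0)·(-4) + (0)·(1) = 1
  c_3 = (0)·(-2) + (0)·(4) + (0)·(-2) + (0)·(1) + (0)·(2) + (1)·(2) + (0)·(-4) + (0)·(1) = 2
  c_4 = (0)·(-2) + (0)·(4) + (0)·(-2) + (2)·(1) + (1)·(2) + (0)·(2) + (1)·(-4) + (0)·(1) = 0
  c_5 = (1)·(-2) + (-1)·(4) + (0)·(-2) + (0)·(1) + (-2)·(2) + (2)·(2) + (-2)·(-4) + (0)·(1) = 2
  c_6 = (0)·(-2) + (0)·(4) + (0)·(-2) + (1)·(1) + (0)·(2) + (0)·(2) + (0)·(-4) + (0)·(1) = 1
  c_7 = (0)·(-2) + (0)·(4) + (0)·(-2) + (0)·(1) + (0)·(2) + (0)·(2) + (0)·(-4) + (1)·(1) = 1
  c_8 = (0)·(-2) + (-1)·(4) + (0)·(-2) + (0)·(1) + (-2)·(2) + (0)·(2) + (-2)·(-4) + (0)·(1) = 0
Expand coordinatewise in base 3:
  c_1 = 2 = 2·3^0
  c_2 = 1 = 1·3^0
  c_3 = 2 = 2·3^0
  c_4 = 0
  c_5 = 2 = 2·3^0
  c_6 = 1 = 1·3^0
  c_7 = 1 = 1·3^0
  c_8 = 0
λ_0 = (2, 1, 2, 0, 2, 1, 1, 0)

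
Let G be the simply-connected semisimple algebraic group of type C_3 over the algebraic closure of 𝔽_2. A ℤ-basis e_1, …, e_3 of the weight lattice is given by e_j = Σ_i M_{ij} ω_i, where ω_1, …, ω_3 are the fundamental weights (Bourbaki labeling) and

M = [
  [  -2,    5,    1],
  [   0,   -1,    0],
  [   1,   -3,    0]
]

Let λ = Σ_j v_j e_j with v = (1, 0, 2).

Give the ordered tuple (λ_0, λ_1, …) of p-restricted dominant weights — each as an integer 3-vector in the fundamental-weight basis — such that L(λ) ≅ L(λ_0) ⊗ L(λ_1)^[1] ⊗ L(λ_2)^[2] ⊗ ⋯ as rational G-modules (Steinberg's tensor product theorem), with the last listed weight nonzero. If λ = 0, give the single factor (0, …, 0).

Converting to the ω-basis (c_i = row i of M dotted with v = (1, 0, 2)):
  c_1 = -2*1 + 5*0 + 1*2 = 0
  c_2 = 0*1 + -1*0 + 0*2 = 0
  c_3 = 1*1 + -3*0 + 0*2 = 1
Writing each c_i in base p = 2:
  c_1 = 0
  c_2 = 0
  c_3 = 1 = 1·2^0
Factor λ_0 = (0, 0, 1)

((0, 0, 1),)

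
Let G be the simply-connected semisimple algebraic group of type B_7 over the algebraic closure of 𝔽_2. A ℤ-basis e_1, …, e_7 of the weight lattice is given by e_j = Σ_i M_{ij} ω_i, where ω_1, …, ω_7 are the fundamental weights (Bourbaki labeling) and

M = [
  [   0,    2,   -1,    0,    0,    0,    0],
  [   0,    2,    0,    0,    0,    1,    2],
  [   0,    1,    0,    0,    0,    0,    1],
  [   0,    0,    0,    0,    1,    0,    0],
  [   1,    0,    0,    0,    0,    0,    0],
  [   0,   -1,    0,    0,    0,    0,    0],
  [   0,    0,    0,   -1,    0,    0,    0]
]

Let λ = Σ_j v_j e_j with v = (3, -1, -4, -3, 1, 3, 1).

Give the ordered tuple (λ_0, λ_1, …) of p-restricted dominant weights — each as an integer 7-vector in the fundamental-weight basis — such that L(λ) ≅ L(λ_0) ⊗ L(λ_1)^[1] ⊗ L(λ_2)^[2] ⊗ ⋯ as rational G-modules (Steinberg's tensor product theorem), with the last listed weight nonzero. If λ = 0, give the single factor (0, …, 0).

Change of basis e → ω: c = M·v where v = (3, -1, -4, -3, 1, 3, 1):
  c_1 = (0)·(3) + (2)·(-1) + (-1)·(-4) + (0)·(-3) + (0)·(1) + (0)·(3) + (0)·(1) = 2
  c_2 = (0)·(3) + (2)·(-1) + (0)·(-4) + (0)·(-3) + (0)·(1) + (1)·(3) + (2)·(1) = 3
  c_3 = (0)·(3) + (1)·(-1) + (0)·(-4) + (0)·(-3) + (0)·(1) + (0)·(3) + (1)·(1) = 0
  c_4 = (0)·(3) + (0)·(-1) + (0)·(-4) + (0)·(-3) + (1)·(1) + (0)·(3) + (0)·(1) = 1
  c_5 = (1)·(3) + (0)·(-1) + (0)·(-4) + (0)·(-3) + (0)·(1) + (0)·(3) + (0)·(1) = 3
  c_6 = (0)·(3) + (-1)·(-1) + (0)·(-4) + (0)·(-3) + (0)·(1) + (0)·(3) + (0)·(1) = 1
  c_7 = (0)·(3) + (0)·(-1) + (0)·(-4) + (-1)·(-3) + (0)·(1) + (0)·(3) + (0)·(1) = 3
Expand coordinatewise in base 2:
  c_1 = 2 = 0·2^0 + 1·2^1
  c_2 = 3 = 1·2^0 + 1·2^1
  c_3 = 0
  c_4 = 1 = 1·2^0
  c_5 = 3 = 1·2^0 + 1·2^1
  c_6 = 1 = 1·2^0
  c_7 = 3 = 1·2^0 + 1·2^1
Factor λ_0 = (0, 1, 0, 1, 1, 1, 1)
Factor λ_1 = (1, 1, 0, 0, 1, 0, 1)

((0, 1, 0, 1, 1, 1, 1), (1, 1, 0, 0, 1, 0, 1))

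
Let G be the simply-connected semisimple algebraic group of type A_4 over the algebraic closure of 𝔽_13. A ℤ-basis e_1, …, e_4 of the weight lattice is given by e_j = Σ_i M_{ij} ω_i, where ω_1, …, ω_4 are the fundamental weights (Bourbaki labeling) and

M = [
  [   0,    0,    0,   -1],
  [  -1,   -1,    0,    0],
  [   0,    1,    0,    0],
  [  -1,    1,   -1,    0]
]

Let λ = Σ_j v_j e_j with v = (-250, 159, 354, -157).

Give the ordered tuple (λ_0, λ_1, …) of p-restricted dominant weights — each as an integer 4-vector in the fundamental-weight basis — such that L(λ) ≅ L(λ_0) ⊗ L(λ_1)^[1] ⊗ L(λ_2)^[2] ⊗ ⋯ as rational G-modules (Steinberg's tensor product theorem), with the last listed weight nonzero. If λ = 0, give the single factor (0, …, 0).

Converting to the ω-basis (c_i = row i of M dotted with v = (-250, 159, 354, -157)):
  c_1 = 0*-250 + 0*159 + 0*354 + -1*-157 = 157
  c_2 = -1*-250 + -1*159 + 0*354 + 0*-157 = 91
  c_3 = 0*-250 + 1*159 + 0*354 + 0*-157 = 159
  c_4 = -1*-250 + 1*159 + -1*354 + 0*-157 = 55
Expand coordinatewise in base 13:
  c_1 = 157 = 1·13^0 + 12·13^1
  c_2 = 91 = 0·13^0 + 7·13^1
  c_3 = 159 = 3·13^0 + 12·13^1
  c_4 = 55 = 3·13^0 + 4·13^1
Factor λ_0 = (1, 0, 3, 3)
Factor λ_1 = (12, 7, 12, 4)

((1, 0, 3, 3), (12, 7, 12, 4))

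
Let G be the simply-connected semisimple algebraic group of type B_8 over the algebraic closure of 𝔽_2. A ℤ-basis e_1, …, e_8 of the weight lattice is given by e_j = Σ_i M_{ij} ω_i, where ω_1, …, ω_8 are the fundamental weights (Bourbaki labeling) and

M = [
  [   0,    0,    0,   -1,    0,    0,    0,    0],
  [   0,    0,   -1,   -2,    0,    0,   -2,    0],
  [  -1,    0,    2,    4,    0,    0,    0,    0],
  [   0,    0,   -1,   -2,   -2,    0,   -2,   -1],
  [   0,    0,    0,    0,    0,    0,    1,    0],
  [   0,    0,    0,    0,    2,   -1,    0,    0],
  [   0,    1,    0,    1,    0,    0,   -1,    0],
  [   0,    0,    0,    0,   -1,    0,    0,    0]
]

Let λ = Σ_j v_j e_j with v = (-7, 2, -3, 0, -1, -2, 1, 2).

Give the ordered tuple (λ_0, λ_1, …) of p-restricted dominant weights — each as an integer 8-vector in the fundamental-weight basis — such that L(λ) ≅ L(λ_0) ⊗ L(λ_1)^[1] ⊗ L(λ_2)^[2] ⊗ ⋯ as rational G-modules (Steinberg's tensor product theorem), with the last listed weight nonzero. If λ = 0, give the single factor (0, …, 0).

Converting to the ω-basis (c_i = row i of M dotted with v = (-7, 2, -3, 0, -1, -2, 1, 2)):
  c_1 = (0)·(-7) + (0)·(2) + (0)·(-3) + (-1)·(0) + (0)·(-1) + (0)·(-2) + (0)·(1) + (0)·(2) = 0
  c_2 = (0)·(-7) + (0)·(2) + (-1)·(-3) + (-2)·(0) + (0)·(-1) + (0)·(-2) + (-2)·(1) + (0)·(2) = 1
  c_3 = (-1)·(-7) + (0)·(2) + (2)·(-3) + (4)·(0) + (0)·(-1) + (0)·(-2) + (0)·(1) + (0)·(2) = 1
  c_4 = (0)·(-7) + (0)·(2) + (-1)·(-3) + (-2)·(0) + (-2)·(-1) + (0)·(-2) + (-2)·(1) + (-1)·(2) = 1
  c_5 = (0)·(-7) + (0)·(2) + (0)·(-3) + (0)·(0) + (0)·(-1) + (0)·(-2) + (1)·(1) + (0)·(2) = 1
  c_6 = (0)·(-7) + (0)·(2) + (0)·(-3) + (0)·(0) + (2)·(-1) + (-1)·(-2) + (0)·(1) + (0)·(2) = 0
  c_7 = (0)·(-7) + (1)·(2) + (0)·(-3) + (1)·(0) + (0)·(-1) + (0)·(-2) + (-1)·(1) + (0)·(2) = 1
  c_8 = (0)·(-7) + (0)·(2) + (0)·(-3) + (0)·(0) + (-1)·(-1) + (0)·(-2) + (0)·(1) + (0)·(2) = 1
Base-2 expansion of each c_i:
  c_1 = 0
  c_2 = 1 = 1·2^0
  c_3 = 1 = 1·2^0
  c_4 = 1 = 1·2^0
  c_5 = 1 = 1·2^0
  c_6 = 0
  c_7 = 1 = 1·2^0
  c_8 = 1 = 1·2^0
λ_0 = (0, 1, 1, 1, 1, 0, 1, 1)

((0, 1, 1, 1, 1, 0, 1, 1),)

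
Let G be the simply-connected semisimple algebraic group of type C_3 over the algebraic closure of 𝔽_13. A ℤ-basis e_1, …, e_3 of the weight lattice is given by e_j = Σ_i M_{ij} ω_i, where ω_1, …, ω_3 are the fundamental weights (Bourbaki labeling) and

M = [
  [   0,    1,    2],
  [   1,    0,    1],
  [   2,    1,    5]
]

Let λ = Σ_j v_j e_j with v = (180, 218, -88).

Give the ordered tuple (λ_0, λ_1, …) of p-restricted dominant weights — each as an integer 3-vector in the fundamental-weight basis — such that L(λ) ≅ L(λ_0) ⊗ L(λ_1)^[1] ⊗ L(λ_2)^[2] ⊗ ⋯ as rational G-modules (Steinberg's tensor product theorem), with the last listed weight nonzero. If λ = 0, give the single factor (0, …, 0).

Change of basis e → ω: c = M·v where v = (180, 218, -88):
  c_1 = 0·180 + 1·218 + (2)·(-88) = 42
  c_2 = 1·180 + 0·218 + (1)·(-88) = 92
  c_3 = 2·180 + 1·218 + (5)·(-88) = 138
p = 13; digits c_i = Σ_j d_{ij}·13^j, 0 ≤ d_{ij} < 13:
  c_1 = 42 = 3·13^0 + 3·13^1
  c_2 = 92 = 1·13^0 + 7·13^1
  c_3 = 138 = 8·13^0 + 10·13^1
Factor λ_0 = (3, 1, 8)
Factor λ_1 = (3, 7, 10)

((3, 1, 8), (3, 7, 10))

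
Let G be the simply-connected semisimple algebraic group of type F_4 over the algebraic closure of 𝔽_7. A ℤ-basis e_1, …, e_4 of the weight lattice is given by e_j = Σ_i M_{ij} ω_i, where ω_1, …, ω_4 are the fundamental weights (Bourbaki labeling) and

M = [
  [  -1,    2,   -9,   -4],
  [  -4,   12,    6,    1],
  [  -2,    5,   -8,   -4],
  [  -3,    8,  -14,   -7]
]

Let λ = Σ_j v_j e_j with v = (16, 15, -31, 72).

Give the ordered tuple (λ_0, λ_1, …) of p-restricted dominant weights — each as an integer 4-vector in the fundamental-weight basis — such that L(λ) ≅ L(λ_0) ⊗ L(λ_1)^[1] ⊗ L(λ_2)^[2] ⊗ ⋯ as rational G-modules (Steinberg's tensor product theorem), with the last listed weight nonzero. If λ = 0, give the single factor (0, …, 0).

ω-coordinates c = M·v, v = (16, 15, -31, 72):
  c_1 = (-1)·(16) + 2·15 + (-9)·(-31) + (-4)·(72) = 5
  c_2 = (-4)·(16) + 12·15 + (6)·(-31) + 1·72 = 2
  c_3 = (-2)·(16) + 5·15 + (-8)·(-31) + (-4)·(72) = 3
  c_4 = (-3)·(16) + 8·15 + (-14)·(-31) + (-7)·(72) = 2
p = 7; digits c_i = Σ_j d_{ij}·7^j, 0 ≤ d_{ij} < 7:
  c_1 = 5 = 5·7^0
  c_2 = 2 = 2·7^0
  c_3 = 3 = 3·7^0
  c_4 = 2 = 2·7^0
λ_0 = (5, 2, 3, 2)

((5, 2, 3, 2),)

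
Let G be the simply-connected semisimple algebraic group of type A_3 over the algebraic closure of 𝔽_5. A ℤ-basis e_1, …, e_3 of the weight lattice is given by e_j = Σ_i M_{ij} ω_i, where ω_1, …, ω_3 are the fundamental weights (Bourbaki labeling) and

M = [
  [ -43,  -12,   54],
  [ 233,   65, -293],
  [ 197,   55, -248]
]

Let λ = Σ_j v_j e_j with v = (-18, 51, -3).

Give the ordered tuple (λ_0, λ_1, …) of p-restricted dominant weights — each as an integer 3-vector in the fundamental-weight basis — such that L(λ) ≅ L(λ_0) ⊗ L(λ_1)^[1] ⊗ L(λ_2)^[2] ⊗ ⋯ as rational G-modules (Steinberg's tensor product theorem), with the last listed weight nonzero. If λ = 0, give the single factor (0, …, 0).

((0, 0, 3),)

ω-coordinates c = M·v, v = (-18, 51, -3):
  c_1 = -43*-18 + -12*51 + 54*-3 = 0
  c_2 = 233*-18 + 65*51 + -293*-3 = 0
  c_3 = 197*-18 + 55*51 + -248*-3 = 3
Writing each c_i in base p = 5:
  c_1 = 0
  c_2 = 0
  c_3 = 3 = 3·5^0
λ_0 = (0, 0, 3)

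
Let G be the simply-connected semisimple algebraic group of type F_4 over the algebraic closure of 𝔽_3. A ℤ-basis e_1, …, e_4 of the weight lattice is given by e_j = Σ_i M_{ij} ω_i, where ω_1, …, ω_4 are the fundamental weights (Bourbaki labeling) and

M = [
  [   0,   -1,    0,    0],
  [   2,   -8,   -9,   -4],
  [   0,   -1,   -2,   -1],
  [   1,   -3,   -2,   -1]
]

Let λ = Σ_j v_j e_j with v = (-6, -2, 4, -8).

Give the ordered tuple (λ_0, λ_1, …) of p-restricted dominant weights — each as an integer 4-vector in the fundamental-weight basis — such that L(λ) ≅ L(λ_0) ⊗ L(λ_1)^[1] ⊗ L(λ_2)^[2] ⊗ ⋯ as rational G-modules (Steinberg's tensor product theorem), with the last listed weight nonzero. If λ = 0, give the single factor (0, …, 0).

((2, 0, 2, 0),)

In the fundamental-weight basis, λ has coordinates c = M·v (v = (-6, -2, 4, -8)):
  c_1 = (0)·(-6) + (-1)·(-2) + (0)·(4) + (0)·(-8) = 2
  c_2 = (2)·(-6) + (-8)·(-2) + (-9)·(4) + (-4)·(-8) = 0
  c_3 = (0)·(-6) + (-1)·(-2) + (-2)·(4) + (-1)·(-8) = 2
  c_4 = (1)·(-6) + (-3)·(-2) + (-2)·(4) + (-1)·(-8) = 0
Expand coordinatewise in base 3:
  c_1 = 2 = 2·3^0
  c_2 = 0
  c_3 = 2 = 2·3^0
  c_4 = 0
Factor λ_0 = (2, 0, 2, 0)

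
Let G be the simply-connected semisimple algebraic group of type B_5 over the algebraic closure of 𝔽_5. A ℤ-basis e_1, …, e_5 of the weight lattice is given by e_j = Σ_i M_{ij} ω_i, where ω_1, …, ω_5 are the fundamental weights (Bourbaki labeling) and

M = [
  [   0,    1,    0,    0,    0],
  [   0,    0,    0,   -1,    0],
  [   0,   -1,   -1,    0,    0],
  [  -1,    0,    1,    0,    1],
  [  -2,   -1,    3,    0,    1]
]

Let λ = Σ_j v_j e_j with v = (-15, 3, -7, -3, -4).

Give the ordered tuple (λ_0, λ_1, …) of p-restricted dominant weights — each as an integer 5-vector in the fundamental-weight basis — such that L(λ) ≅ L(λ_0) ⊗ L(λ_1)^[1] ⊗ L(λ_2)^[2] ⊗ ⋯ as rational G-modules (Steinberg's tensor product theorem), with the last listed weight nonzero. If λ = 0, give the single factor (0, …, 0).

((3, 3, 4, 4, 2),)

ω-coordinates c = M·v, v = (-15, 3, -7, -3, -4):
  c_1 = (0)·(-15) + 1·3 + (0)·(-7) + (0)·(-3) + (0)·(-4) = 3
  c_2 = (0)·(-15) + 0·3 + (0)·(-7) + (-1)·(-3) + (0)·(-4) = 3
  c_3 = (0)·(-15) + (-1)·(3) + (-1)·(-7) + (0)·(-3) + (0)·(-4) = 4
  c_4 = (-1)·(-15) + 0·3 + (1)·(-7) + (0)·(-3) + (1)·(-4) = 4
  c_5 = (-2)·(-15) + (-1)·(3) + (3)·(-7) + (0)·(-3) + (1)·(-4) = 2
Expand coordinatewise in base 5:
  c_1 = 3 = 3·5^0
  c_2 = 3 = 3·5^0
  c_3 = 4 = 4·5^0
  c_4 = 4 = 4·5^0
  c_5 = 2 = 2·5^0
Factor λ_0 = (3, 3, 4, 4, 2)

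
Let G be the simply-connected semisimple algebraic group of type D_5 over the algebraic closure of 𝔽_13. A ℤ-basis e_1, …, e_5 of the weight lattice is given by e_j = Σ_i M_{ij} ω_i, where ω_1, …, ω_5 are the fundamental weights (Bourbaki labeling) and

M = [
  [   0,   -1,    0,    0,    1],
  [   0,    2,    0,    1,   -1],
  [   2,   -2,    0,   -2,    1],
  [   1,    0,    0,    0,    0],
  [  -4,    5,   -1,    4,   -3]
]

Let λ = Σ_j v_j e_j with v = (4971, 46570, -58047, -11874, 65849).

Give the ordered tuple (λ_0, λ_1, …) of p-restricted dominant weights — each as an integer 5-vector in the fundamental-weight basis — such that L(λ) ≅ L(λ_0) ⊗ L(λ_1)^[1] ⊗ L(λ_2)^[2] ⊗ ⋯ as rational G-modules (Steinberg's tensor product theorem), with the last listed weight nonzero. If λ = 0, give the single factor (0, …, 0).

((0, 12, 3, 5, 9), (1, 2, 11, 5, 8), (10, 0, 11, 3, 10), (8, 7, 2, 2, 11))

Change of basis e → ω: c = M·v where v = (4971, 46570, -58047, -11874, 65849):
  c_1 = 0*4971 + -1*46570 + 0*-58047 + 0*-11874 + 1*65849 = 19279
  c_2 = 0*4971 + 2*46570 + 0*-58047 + 1*-11874 + -1*65849 = 15417
  c_3 = 2*4971 + -2*46570 + 0*-58047 + -2*-11874 + 1*65849 = 6399
  c_4 = 1*4971 + 0*46570 + 0*-58047 + 0*-11874 + 0*65849 = 4971
  c_5 = -4*4971 + 5*46570 + -1*-58047 + 4*-11874 + -3*65849 = 25970
Writing each c_i in base p = 13:
  c_1 = 19279 = 0·13^0 + 1·13^1 + 10·13^2 + 8·13^3
  c_2 = 15417 = 12·13^0 + 2·13^1 + 0·13^2 + 7·13^3
  c_3 = 6399 = 3·13^0 + 11·13^1 + 11·13^2 + 2·13^3
  c_4 = 4971 = 5·13^0 + 5·13^1 + 3·13^2 + 2·13^3
  c_5 = 25970 = 9·13^0 + 8·13^1 + 10·13^2 + 11·13^3
Factor λ_0 = (0, 12, 3, 5, 9)
Factor λ_1 = (1, 2, 11, 5, 8)
Factor λ_2 = (10, 0, 11, 3, 10)
Factor λ_3 = (8, 7, 2, 2, 11)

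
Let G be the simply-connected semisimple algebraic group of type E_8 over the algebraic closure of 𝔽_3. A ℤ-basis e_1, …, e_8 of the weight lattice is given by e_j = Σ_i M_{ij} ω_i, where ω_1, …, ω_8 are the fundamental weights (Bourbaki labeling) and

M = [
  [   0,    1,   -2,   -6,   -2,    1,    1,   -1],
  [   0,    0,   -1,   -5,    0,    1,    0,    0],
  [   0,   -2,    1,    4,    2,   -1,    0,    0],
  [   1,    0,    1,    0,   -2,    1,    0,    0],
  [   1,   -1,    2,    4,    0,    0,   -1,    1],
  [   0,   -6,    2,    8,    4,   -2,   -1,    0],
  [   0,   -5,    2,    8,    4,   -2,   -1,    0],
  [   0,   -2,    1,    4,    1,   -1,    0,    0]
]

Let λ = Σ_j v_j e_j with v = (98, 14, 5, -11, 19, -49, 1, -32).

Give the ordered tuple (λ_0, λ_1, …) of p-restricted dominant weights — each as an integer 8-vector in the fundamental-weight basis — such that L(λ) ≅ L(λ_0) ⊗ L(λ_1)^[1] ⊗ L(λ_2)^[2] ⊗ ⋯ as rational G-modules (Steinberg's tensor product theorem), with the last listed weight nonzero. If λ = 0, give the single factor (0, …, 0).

((1, 1, 2, 1, 2, 2, 1, 1), (2, 0, 0, 2, 2, 0, 2, 0), (1, 0, 2, 1, 1, 1, 2, 0))

Compute c_i = Σ_j M_{ij} v_j with v = (98, 14, 5, -11, 19, -49, 1, -32):
  c_1 = (0)·(98) + (1)·(14) + (-2)·(5) + (-6)·(-11) + (-2)·(19) + (1)·(-49) + (1)·(1) + (-1)·(-32) = 16
  c_2 = (0)·(98) + (0)·(14) + (-1)·(5) + (-5)·(-11) + (0)·(19) + (1)·(-49) + (0)·(1) + (0)·(-32) = 1
  c_3 = (0)·(98) + (-2)·(14) + (1)·(5) + (4)·(-11) + (2)·(19) + (-1)·(-49) + (0)·(1) + (0)·(-32) = 20
  c_4 = (1)·(98) + (0)·(14) + (1)·(5) + (0)·(-11) + (-2)·(19) + (1)·(-49) + (0)·(1) + (0)·(-32) = 16
  c_5 = (1)·(98) + (-1)·(14) + (2)·(5) + (4)·(-11) + (0)·(19) + (0)·(-49) + (-1)·(1) + (1)·(-32) = 17
  c_6 = (0)·(98) + (-6)·(14) + (2)·(5) + (8)·(-11) + (4)·(19) + (-2)·(-49) + (-1)·(1) + (0)·(-32) = 11
  c_7 = (0)·(98) + (-5)·(14) + (2)·(5) + (8)·(-11) + (4)·(19) + (-2)·(-49) + (-1)·(1) + (0)·(-32) = 25
  c_8 = (0)·(98) + (-2)·(14) + (1)·(5) + (4)·(-11) + (1)·(19) + (-1)·(-49) + (0)·(1) + (0)·(-32) = 1
Base-3 expansion of each c_i:
  c_1 = 16 = 1·3^0 + 2·3^1 + 1·3^2
  c_2 = 1 = 1·3^0
  c_3 = 20 = 2·3^0 + 0·3^1 + 2·3^2
  c_4 = 16 = 1·3^0 + 2·3^1 + 1·3^2
  c_5 = 17 = 2·3^0 + 2·3^1 + 1·3^2
  c_6 = 11 = 2·3^0 + 0·3^1 + 1·3^2
  c_7 = 25 = 1·3^0 + 2·3^1 + 2·3^2
  c_8 = 1 = 1·3^0
p-restricted factor λ_0 = (1, 1, 2, 1, 2, 2, 1, 1)
p-restricted factor λ_1 = (2, 0, 0, 2, 2, 0, 2, 0)
p-restricted factor λ_2 = (1, 0, 2, 1, 1, 1, 2, 0)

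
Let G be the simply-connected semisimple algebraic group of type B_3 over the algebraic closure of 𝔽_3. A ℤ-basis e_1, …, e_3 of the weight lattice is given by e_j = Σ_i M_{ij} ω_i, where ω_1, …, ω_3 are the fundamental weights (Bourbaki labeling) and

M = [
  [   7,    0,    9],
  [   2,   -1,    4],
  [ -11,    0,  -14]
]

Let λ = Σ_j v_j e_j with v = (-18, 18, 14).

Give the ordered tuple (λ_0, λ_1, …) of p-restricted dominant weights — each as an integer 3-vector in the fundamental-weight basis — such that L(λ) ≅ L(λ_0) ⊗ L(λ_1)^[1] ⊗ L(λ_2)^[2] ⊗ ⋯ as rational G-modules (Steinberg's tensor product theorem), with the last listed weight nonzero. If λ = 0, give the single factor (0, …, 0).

Converting to the ω-basis (c_i = row i of M dotted with v = (-18, 18, 14)):
  c_1 = (7)·(-18) + (0)·(18) + (9)·(14) = 0
  c_2 = (2)·(-18) + (-1)·(18) + (4)·(14) = 2
  c_3 = (-11)·(-18) + (0)·(18) + (-14)·(14) = 2
Expand coordinatewise in base 3:
  c_1 = 0
  c_2 = 2 = 2·3^0
  c_3 = 2 = 2·3^0
p-restricted factor λ_0 = (0, 2, 2)

((0, 2, 2),)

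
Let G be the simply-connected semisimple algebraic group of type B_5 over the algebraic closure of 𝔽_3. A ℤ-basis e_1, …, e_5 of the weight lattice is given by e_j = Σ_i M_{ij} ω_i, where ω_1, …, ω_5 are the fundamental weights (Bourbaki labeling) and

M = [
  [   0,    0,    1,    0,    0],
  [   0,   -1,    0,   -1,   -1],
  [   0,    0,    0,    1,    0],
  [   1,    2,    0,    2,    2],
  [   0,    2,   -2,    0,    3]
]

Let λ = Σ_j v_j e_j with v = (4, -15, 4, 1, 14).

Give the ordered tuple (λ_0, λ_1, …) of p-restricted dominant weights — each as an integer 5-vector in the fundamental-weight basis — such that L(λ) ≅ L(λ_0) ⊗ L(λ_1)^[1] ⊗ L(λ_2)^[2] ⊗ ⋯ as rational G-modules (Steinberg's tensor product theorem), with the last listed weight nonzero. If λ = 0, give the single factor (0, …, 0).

((1, 0, 1, 1, 1), (1, 0, 0, 1, 1))

ω-coordinates c = M·v, v = (4, -15, 4, 1, 14):
  c_1 = 0*4 + 0*-15 + 1*4 + 0*1 + 0*14 = 4
  c_2 = 0*4 + -1*-15 + 0*4 + -1*1 + -1*14 = 0
  c_3 = 0*4 + 0*-15 + 0*4 + 1*1 + 0*14 = 1
  c_4 = 1*4 + 2*-15 + 0*4 + 2*1 + 2*14 = 4
  c_5 = 0*4 + 2*-15 + -2*4 + 0*1 + 3*14 = 4
Base-3 expansion of each c_i:
  c_1 = 4 = 1·3^0 + 1·3^1
  c_2 = 0
  c_3 = 1 = 1·3^0
  c_4 = 4 = 1·3^0 + 1·3^1
  c_5 = 4 = 1·3^0 + 1·3^1
λ_0 = (1, 0, 1, 1, 1)
λ_1 = (1, 0, 0, 1, 1)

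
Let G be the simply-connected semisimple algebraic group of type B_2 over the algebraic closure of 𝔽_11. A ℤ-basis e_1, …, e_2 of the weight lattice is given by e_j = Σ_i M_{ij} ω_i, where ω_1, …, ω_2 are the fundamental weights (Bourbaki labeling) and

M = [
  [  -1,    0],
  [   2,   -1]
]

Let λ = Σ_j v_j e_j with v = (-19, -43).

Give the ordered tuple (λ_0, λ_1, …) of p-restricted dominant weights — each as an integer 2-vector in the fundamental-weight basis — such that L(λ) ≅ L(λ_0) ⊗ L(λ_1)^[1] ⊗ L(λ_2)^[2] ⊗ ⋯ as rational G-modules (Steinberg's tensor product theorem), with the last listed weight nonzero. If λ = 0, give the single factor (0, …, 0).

Change of basis e → ω: c = M·v where v = (-19, -43):
  c_1 = (-1)·(-19) + (0)·(-43) = 19
  c_2 = (2)·(-19) + (-1)·(-43) = 5
Base-11 expansion of each c_i:
  c_1 = 19 = 8·11^0 + 1·11^1
  c_2 = 5 = 5·11^0
λ_0 = (8, 5)
λ_1 = (1, 0)

((8, 5), (1, 0))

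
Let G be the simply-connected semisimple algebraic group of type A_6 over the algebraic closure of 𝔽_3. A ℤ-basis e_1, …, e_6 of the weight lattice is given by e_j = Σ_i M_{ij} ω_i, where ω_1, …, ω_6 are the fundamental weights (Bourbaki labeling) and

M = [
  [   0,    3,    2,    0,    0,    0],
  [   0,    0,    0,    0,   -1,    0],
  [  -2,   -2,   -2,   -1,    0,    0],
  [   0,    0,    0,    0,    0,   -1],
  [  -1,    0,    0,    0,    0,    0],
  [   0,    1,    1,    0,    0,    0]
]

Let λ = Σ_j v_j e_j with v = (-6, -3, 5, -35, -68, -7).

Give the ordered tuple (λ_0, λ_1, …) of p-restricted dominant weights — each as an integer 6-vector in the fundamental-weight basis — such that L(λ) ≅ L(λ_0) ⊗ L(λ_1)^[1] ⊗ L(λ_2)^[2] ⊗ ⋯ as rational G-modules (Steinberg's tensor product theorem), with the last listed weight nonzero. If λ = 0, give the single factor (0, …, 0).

((1, 2, 1, 1, 0, 2), (0, 1, 2, 2, 2, 0), (0, 1, 1, 0, 0, 0), (0, 2, 1, 0, 0, 0))

Change of basis e → ω: c = M·v where v = (-6, -3, 5, -35, -68, -7):
  c_1 = (0)·(-6) + (3)·(-3) + (2)·(5) + (0)·(-35) + (0)·(-68) + (0)·(-7) = 1
  c_2 = (0)·(-6) + (0)·(-3) + (0)·(5) + (0)·(-35) + (-1)·(-68) + (0)·(-7) = 68
  c_3 = (-2)·(-6) + (-2)·(-3) + (-2)·(5) + (-1)·(-35) + (0)·(-68) + (0)·(-7) = 43
  c_4 = (0)·(-6) + (0)·(-3) + (0)·(5) + (0)·(-35) + (0)·(-68) + (-1)·(-7) = 7
  c_5 = (-1)·(-6) + (0)·(-3) + (0)·(5) + (0)·(-35) + (0)·(-68) + (0)·(-7) = 6
  c_6 = (0)·(-6) + (1)·(-3) + (1)·(5) + (0)·(-35) + (0)·(-68) + (0)·(-7) = 2
Expand coordinatewise in base 3:
  c_1 = 1 = 1·3^0
  c_2 = 68 = 2·3^0 + 1·3^1 + 1·3^2 + 2·3^3
  c_3 = 43 = 1·3^0 + 2·3^1 + 1·3^2 + 1·3^3
  c_4 = 7 = 1·3^0 + 2·3^1
  c_5 = 6 = 0·3^0 + 2·3^1
  c_6 = 2 = 2·3^0
Factor λ_0 = (1, 2, 1, 1, 0, 2)
Factor λ_1 = (0, 1, 2, 2, 2, 0)
Factor λ_2 = (0, 1, 1, 0, 0, 0)
Factor λ_3 = (0, 2, 1, 0, 0, 0)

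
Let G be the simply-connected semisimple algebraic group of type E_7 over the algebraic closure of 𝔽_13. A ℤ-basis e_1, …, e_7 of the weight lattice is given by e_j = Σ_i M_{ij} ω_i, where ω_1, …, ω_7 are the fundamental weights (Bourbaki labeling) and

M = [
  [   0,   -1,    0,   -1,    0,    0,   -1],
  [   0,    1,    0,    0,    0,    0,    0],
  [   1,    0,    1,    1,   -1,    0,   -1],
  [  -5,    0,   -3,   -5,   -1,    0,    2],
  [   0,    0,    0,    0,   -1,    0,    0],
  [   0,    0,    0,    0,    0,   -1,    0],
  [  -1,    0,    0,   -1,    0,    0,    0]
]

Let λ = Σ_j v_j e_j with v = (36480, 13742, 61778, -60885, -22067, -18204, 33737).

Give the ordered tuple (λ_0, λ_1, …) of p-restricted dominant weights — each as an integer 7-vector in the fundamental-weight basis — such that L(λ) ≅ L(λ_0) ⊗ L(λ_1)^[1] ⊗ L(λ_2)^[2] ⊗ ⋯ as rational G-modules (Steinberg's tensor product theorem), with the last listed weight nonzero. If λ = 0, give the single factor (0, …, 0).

ω-coordinates c = M·v, v = (36480, 13742, 61778, -60885, -22067, -18204, 33737):
  c_1 = 0·36480 + (-1)·(13742) + 0·61778 + (-1)·(-60885) + (0)·(-22067) + (0)·(-18204) + (-1)·(33737) = 13406
  c_2 = 0·36480 + 1·13742 + 0·61778 + (0)·(-60885) + (0)·(-22067) + (0)·(-18204) + 0·33737 = 13742
  c_3 = 1·36480 + 0·13742 + 1·61778 + (1)·(-60885) + (-1)·(-22067) + (0)·(-18204) + (-1)·(33737) = 25703
  c_4 = (-5)·(36480) + 0·13742 + (-3)·(61778) + (-5)·(-60885) + (-1)·(-22067) + (0)·(-18204) + 2·33737 = 26232
  c_5 = 0·36480 + 0·13742 + 0·61778 + (0)·(-60885) + (-1)·(-22067) + (0)·(-18204) + 0·33737 = 22067
  c_6 = 0·36480 + 0·13742 + 0·61778 + (0)·(-60885) + (0)·(-22067) + (-1)·(-18204) + 0·33737 = 18204
  c_7 = (-1)·(36480) + 0·13742 + 0·61778 + (-1)·(-60885) + (0)·(-22067) + (0)·(-18204) + 0·33737 = 24405
Writing each c_i in base p = 13:
  c_1 = 13406 = 3·13^0 + 4·13^1 + 1·13^2 + 6·13^3
  c_2 = 13742 = 1·13^0 + 4·13^1 + 3·13^2 + 6·13^3
  c_3 = 25703 = 2·13^0 + 1·13^1 + 9·13^2 + 11·13^3
  c_4 = 26232 = 11·13^0 + 2·13^1 + 12·13^2 + 11·13^3
  c_5 = 22067 = 6·13^0 + 7·13^1 + 0·13^2 + 10·13^3
  c_6 = 18204 = 4·13^0 + 9·13^1 + 3·13^2 + 8·13^3
  c_7 = 24405 = 4·13^0 + 5·13^1 + 1·13^2 + 11·13^3
p-restricted factor λ_0 = (3, 1, 2, 11, 6, 4, 4)
p-restricted factor λ_1 = (4, 4, 1, 2, 7, 9, 5)
p-restricted factor λ_2 = (1, 3, 9, 12, 0, 3, 1)
p-restricted factor λ_3 = (6, 6, 11, 11, 10, 8, 11)

((3, 1, 2, 11, 6, 4, 4), (4, 4, 1, 2, 7, 9, 5), (1, 3, 9, 12, 0, 3, 1), (6, 6, 11, 11, 10, 8, 11))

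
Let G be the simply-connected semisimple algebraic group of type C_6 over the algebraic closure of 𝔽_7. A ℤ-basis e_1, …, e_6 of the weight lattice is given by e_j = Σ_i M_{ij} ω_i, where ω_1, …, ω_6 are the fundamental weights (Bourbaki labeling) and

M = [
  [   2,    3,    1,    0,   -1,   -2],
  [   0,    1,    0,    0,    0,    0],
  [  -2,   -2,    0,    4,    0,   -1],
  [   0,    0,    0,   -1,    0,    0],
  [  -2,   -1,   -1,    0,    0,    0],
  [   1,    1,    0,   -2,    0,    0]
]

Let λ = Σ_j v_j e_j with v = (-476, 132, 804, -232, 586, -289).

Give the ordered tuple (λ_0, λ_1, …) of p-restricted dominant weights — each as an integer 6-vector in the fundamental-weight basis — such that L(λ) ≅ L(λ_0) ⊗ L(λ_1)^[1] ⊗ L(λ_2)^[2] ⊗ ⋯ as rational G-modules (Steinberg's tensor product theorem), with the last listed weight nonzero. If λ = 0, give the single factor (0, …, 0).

((2, 6, 0, 1, 2, 1), (6, 4, 0, 5, 2, 3), (4, 2, 1, 4, 0, 2))

Change of basis e → ω: c = M·v where v = (-476, 132, 804, -232, 586, -289):
  c_1 = (2)·(-476) + (3)·(132) + (1)·(804) + (0)·(-232) + (-1)·(586) + (-2)·(-289) = 240
  c_2 = (0)·(-476) + (1)·(132) + (0)·(804) + (0)·(-232) + (0)·(586) + (0)·(-289) = 132
  c_3 = (-2)·(-476) + (-2)·(132) + (0)·(804) + (4)·(-232) + (0)·(586) + (-1)·(-289) = 49
  c_4 = (0)·(-476) + (0)·(132) + (0)·(804) + (-1)·(-232) + (0)·(586) + (0)·(-289) = 232
  c_5 = (-2)·(-476) + (-1)·(132) + (-1)·(804) + (0)·(-232) + (0)·(586) + (0)·(-289) = 16
  c_6 = (1)·(-476) + (1)·(132) + (0)·(804) + (-2)·(-232) + (0)·(586) + (0)·(-289) = 120
Expand coordinatewise in base 7:
  c_1 = 240 = 2·7^0 + 6·7^1 + 4·7^2
  c_2 = 132 = 6·7^0 + 4·7^1 + 2·7^2
  c_3 = 49 = 0·7^0 + 0·7^1 + 1·7^2
  c_4 = 232 = 1·7^0 + 5·7^1 + 4·7^2
  c_5 = 16 = 2·7^0 + 2·7^1
  c_6 = 120 = 1·7^0 + 3·7^1 + 2·7^2
λ_0 = (2, 6, 0, 1, 2, 1)
λ_1 = (6, 4, 0, 5, 2, 3)
λ_2 = (4, 2, 1, 4, 0, 2)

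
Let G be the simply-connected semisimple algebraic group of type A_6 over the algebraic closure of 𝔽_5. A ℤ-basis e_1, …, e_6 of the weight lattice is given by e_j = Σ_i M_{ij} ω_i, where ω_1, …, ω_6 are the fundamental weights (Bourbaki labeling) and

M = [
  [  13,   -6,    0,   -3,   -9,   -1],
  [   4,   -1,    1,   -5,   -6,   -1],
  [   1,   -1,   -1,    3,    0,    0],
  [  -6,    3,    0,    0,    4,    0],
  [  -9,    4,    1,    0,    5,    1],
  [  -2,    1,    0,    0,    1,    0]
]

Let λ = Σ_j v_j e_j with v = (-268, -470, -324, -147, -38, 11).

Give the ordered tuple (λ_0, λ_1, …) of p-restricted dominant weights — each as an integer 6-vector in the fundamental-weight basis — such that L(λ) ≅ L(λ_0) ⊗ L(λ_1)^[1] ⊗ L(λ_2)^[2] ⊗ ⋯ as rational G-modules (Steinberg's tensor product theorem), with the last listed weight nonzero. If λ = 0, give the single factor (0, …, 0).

Change of basis e → ω: c = M·v where v = (-268, -470, -324, -147, -38, 11):
  c_1 = 13*-268 + -6*-470 + 0*-324 + -3*-147 + -9*-38 + -1*11 = 108
  c_2 = 4*-268 + -1*-470 + 1*-324 + -5*-147 + -6*-38 + -1*11 = 26
  c_3 = 1*-268 + -1*-470 + -1*-324 + 3*-147 + 0*-38 + 0*11 = 85
  c_4 = -6*-268 + 3*-470 + 0*-324 + 0*-147 + 4*-38 + 0*11 = 46
  c_5 = -9*-268 + 4*-470 + 1*-324 + 0*-147 + 5*-38 + 1*11 = 29
  c_6 = -2*-268 + 1*-470 + 0*-324 + 0*-147 + 1*-38 + 0*11 = 28
Writing each c_i in base p = 5:
  c_1 = 108 = 3·5^0 + 1·5^1 + 4·5^2
  c_2 = 26 = 1·5^0 + 0·5^1 + 1·5^2
  c_3 = 85 = 0·5^0 + 2·5^1 + 3·5^2
  c_4 = 46 = 1·5^0 + 4·5^1 + 1·5^2
  c_5 = 29 = 4·5^0 + 0·5^1 + 1·5^2
  c_6 = 28 = 3·5^0 + 0·5^1 + 1·5^2
Factor λ_0 = (3, 1, 0, 1, 4, 3)
Factor λ_1 = (1, 0, 2, 4, 0, 0)
Factor λ_2 = (4, 1, 3, 1, 1, 1)

((3, 1, 0, 1, 4, 3), (1, 0, 2, 4, 0, 0), (4, 1, 3, 1, 1, 1))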